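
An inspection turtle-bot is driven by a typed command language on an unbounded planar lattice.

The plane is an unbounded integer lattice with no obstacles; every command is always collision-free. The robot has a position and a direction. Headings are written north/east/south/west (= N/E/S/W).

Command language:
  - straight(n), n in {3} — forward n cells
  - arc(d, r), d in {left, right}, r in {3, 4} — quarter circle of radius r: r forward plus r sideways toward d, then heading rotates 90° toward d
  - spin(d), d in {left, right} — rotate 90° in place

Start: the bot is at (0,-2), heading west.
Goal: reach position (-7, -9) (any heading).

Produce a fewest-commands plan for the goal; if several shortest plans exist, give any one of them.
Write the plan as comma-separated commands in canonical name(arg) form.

from: at (0,-2), heading west
t=1 arc(left, 4) ⇒ at (-4,-6), heading south
t=2 arc(right, 3) ⇒ at (-7,-9), heading west
no 1-step plan works, so 2 is optimal.

arc(left, 4), arc(right, 3)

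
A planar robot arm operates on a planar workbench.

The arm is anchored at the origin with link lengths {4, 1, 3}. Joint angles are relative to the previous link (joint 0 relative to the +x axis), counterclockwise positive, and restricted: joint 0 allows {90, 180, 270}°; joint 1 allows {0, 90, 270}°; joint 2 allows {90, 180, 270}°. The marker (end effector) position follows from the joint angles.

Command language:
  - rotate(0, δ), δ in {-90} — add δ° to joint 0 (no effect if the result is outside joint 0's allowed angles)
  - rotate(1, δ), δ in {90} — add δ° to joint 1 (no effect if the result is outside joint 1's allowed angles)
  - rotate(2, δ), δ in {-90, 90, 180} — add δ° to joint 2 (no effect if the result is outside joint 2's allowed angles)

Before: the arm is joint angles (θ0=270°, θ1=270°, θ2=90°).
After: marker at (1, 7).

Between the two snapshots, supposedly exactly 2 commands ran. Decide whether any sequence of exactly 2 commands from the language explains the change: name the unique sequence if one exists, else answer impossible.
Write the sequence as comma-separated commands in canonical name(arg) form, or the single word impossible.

t0: joint angles (θ0=270°, θ1=270°, θ2=90°)
1. rotate(0, -90) → joint angles (θ0=180°, θ1=270°, θ2=90°)
2. rotate(0, -90) → joint angles (θ0=90°, θ1=270°, θ2=90°)
all 25 alternatives checked — unique.

rotate(0, -90), rotate(0, -90)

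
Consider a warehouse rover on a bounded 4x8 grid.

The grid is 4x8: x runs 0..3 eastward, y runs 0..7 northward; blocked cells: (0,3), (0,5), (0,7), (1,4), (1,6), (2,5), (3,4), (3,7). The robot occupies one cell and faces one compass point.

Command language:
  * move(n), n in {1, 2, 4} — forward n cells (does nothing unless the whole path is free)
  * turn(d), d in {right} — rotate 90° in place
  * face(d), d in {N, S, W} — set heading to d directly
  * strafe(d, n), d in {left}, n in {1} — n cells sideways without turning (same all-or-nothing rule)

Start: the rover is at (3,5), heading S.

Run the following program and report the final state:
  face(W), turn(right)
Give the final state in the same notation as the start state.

begin: at (3,5), heading S
[1] after face(W): at (3,5), heading W
[2] after turn(right): at (3,5), heading N

at (3,5), heading N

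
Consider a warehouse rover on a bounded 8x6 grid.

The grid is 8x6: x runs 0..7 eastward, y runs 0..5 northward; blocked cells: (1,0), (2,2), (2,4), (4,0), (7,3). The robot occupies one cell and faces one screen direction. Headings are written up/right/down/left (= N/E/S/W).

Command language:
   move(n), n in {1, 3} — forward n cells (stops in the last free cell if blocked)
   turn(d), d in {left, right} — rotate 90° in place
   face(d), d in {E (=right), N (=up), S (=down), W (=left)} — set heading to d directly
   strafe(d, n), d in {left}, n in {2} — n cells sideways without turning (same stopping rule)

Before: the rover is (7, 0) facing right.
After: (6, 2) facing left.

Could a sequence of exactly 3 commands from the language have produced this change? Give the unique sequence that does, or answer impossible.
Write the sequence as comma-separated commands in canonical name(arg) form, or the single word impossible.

strafe(left, 2), face(W), move(1)

key: cell and facing (now W) both changed — the 3 commands mix motion and turning
from: (7, 0) facing right
t=1 strafe(left, 2) ⇒ (7, 2) facing right
t=2 face(W) ⇒ (7, 2) facing left
t=3 move(1) ⇒ (6, 2) facing left
uniquely the one of 729 3-step routes that fits.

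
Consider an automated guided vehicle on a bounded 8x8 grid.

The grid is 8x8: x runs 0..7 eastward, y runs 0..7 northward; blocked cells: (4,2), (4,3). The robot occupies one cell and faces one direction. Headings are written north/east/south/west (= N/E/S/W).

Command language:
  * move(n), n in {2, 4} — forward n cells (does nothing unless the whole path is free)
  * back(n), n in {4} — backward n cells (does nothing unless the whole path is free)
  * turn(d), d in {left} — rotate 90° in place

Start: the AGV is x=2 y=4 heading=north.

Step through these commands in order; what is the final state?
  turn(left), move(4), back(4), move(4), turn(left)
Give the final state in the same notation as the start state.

from: x=2 y=4 heading=north
t=1 turn(left) ⇒ x=2 y=4 heading=west
t=2 move(4) ⇒ x=2 y=4 heading=west
t=3 back(4) ⇒ x=6 y=4 heading=west
t=4 move(4) ⇒ x=2 y=4 heading=west
t=5 turn(left) ⇒ x=2 y=4 heading=south

x=2 y=4 heading=south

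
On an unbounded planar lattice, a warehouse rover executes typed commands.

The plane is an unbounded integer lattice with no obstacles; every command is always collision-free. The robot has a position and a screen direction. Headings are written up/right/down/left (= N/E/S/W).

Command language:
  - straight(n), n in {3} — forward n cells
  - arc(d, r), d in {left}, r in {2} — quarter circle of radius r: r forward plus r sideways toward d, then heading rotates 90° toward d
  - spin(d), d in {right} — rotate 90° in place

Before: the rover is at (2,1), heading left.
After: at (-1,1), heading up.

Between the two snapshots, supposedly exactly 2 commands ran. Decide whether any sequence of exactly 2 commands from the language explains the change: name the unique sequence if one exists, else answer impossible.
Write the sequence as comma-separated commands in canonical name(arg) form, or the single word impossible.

key: order matters: swapping straight(3) and spin(right) lands elsewhere
from: at (2,1), heading left
t=1 straight(3) ⇒ at (-1,1), heading left
t=2 spin(right) ⇒ at (-1,1), heading up
no other 2-command option fits: unique.

straight(3), spin(right)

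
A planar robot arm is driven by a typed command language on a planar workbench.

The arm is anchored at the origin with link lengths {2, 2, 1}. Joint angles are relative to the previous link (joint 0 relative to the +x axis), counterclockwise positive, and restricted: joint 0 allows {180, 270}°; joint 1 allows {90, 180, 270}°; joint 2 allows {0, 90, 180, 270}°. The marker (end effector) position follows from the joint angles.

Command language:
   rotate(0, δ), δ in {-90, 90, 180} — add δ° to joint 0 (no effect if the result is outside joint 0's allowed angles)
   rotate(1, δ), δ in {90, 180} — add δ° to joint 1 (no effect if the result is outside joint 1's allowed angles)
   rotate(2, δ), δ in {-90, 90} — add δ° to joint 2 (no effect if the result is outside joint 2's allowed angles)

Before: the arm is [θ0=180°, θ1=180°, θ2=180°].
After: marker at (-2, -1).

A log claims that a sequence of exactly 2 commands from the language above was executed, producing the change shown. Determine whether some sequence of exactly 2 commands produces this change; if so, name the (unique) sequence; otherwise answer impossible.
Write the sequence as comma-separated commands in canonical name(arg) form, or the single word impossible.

key: order matters: swapping rotate(1, 90) and rotate(1, 180) lands elsewhere
t0: [θ0=180°, θ1=180°, θ2=180°]
step 1 (rotate(1, 90)): [θ0=180°, θ1=270°, θ2=180°]
step 2 (rotate(1, 180)): [θ0=180°, θ1=90°, θ2=180°]
all 49 alternatives checked — unique.

rotate(1, 90), rotate(1, 180)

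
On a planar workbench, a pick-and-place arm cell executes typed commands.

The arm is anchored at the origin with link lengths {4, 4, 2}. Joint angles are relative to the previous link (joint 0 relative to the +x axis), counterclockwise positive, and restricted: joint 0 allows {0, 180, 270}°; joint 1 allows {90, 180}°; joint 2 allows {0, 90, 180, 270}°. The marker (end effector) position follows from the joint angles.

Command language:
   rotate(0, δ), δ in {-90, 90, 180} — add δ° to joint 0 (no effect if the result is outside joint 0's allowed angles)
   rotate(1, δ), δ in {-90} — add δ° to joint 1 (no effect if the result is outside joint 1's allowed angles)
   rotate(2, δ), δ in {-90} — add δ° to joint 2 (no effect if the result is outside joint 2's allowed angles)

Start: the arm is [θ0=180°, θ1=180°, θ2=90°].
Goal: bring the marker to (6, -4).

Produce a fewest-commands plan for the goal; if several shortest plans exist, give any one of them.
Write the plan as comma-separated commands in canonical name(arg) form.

rotate(0, 90), rotate(2, -90), rotate(1, -90)

t0: [θ0=180°, θ1=180°, θ2=90°]
t=1 rotate(0, 90) ⇒ [θ0=270°, θ1=180°, θ2=90°]
t=2 rotate(2, -90) ⇒ [θ0=270°, θ1=180°, θ2=0°]
t=3 rotate(1, -90) ⇒ [θ0=270°, θ1=90°, θ2=0°]
shorter routes all fall short; 3 is best.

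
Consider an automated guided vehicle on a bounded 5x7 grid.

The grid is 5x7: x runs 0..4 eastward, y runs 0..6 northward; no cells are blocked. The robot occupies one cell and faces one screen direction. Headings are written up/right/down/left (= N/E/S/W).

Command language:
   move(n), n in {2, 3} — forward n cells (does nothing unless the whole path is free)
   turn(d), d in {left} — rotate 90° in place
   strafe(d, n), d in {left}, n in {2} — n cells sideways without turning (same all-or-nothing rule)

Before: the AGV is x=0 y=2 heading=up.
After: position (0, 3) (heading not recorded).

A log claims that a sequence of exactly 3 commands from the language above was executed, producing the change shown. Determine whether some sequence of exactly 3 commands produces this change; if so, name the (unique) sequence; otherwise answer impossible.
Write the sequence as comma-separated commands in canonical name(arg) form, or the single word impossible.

move(3), turn(left), strafe(left, 2)

key: order matters: swapping move(3) and strafe(left, 2) lands elsewhere
t0: x=0 y=2 heading=up
step 1 (move(3)): x=0 y=5 heading=up
step 2 (turn(left)): x=0 y=5 heading=left
step 3 (strafe(left, 2)): x=0 y=3 heading=left
all 64 alternatives checked — unique.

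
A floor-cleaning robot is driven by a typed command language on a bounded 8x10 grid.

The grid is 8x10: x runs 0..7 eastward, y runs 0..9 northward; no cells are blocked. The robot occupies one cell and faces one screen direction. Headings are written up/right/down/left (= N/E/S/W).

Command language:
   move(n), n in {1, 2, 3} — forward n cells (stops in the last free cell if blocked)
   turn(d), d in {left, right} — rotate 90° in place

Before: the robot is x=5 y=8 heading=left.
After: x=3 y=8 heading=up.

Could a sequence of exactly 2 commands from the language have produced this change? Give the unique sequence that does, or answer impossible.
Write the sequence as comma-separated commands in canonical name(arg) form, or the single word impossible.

move(2), turn(right)

key: order matters: swapping move(2) and turn(right) lands elsewhere
from: x=5 y=8 heading=left
1. move(2) → x=3 y=8 heading=left
2. turn(right) → x=3 y=8 heading=up
all 25 alternatives checked — unique.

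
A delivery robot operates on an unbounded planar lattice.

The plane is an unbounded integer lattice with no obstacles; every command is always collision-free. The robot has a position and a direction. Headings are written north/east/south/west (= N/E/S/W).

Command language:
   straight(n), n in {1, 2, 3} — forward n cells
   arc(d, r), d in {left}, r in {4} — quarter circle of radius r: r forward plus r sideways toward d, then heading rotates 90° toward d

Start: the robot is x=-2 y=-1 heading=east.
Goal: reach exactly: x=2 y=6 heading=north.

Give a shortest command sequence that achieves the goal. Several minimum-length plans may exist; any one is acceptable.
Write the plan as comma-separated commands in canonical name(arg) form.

initial: x=-2 y=-1 heading=east
[1] after arc(left, 4): x=2 y=3 heading=north
[2] after straight(3): x=2 y=6 heading=north
minimal: 2 command(s), checked below 2.

arc(left, 4), straight(3)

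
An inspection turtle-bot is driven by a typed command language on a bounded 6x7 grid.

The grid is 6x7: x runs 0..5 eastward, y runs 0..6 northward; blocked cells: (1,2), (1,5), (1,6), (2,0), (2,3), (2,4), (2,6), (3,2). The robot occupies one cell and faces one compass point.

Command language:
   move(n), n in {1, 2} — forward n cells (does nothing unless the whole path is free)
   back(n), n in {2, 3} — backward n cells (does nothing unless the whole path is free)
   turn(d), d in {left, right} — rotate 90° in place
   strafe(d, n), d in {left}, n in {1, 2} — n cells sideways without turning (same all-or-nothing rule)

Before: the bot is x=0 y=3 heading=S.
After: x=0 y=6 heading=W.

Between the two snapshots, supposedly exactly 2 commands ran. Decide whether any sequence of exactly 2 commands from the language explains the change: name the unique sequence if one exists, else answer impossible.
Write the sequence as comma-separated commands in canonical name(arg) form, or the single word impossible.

back(3), turn(right)

key: order matters: swapping back(3) and turn(right) lands elsewhere
t0: x=0 y=3 heading=S
step 1 (back(3)): x=0 y=6 heading=S
step 2 (turn(right)): x=0 y=6 heading=W
all 64 alternatives checked — unique.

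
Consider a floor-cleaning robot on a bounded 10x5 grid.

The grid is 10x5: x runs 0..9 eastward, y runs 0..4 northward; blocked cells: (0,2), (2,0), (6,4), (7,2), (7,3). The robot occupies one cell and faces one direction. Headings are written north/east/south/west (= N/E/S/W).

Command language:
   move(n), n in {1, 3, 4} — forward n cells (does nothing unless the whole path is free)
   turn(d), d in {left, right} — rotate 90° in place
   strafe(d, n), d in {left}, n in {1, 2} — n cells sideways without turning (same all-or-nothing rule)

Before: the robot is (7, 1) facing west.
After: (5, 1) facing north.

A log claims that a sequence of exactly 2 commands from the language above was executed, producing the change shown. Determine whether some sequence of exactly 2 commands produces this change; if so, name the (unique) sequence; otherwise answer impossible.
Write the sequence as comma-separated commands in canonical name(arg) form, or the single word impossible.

turn(right), strafe(left, 2)

key: running strafe(left, 2) before turn(right) would end elsewhere — order is forced
begin: (7, 1) facing west
step 1 (turn(right)): (7, 1) facing north
step 2 (strafe(left, 2)): (5, 1) facing north
no other 2-command option fits: unique.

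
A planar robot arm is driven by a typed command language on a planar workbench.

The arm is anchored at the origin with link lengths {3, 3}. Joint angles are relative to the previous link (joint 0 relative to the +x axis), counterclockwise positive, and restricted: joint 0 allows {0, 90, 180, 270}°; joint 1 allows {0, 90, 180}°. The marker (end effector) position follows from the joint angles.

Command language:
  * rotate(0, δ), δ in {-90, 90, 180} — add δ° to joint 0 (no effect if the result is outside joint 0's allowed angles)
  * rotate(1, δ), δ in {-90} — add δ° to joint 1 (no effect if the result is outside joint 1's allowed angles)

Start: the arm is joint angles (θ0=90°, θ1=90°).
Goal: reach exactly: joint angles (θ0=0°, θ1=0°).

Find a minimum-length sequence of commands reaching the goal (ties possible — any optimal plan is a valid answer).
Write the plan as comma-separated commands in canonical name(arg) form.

rotate(1, -90), rotate(0, -90)

from: joint angles (θ0=90°, θ1=90°)
[1] after rotate(1, -90): joint angles (θ0=90°, θ1=0°)
[2] after rotate(0, -90): joint angles (θ0=0°, θ1=0°)
minimal: 2 command(s), checked below 2.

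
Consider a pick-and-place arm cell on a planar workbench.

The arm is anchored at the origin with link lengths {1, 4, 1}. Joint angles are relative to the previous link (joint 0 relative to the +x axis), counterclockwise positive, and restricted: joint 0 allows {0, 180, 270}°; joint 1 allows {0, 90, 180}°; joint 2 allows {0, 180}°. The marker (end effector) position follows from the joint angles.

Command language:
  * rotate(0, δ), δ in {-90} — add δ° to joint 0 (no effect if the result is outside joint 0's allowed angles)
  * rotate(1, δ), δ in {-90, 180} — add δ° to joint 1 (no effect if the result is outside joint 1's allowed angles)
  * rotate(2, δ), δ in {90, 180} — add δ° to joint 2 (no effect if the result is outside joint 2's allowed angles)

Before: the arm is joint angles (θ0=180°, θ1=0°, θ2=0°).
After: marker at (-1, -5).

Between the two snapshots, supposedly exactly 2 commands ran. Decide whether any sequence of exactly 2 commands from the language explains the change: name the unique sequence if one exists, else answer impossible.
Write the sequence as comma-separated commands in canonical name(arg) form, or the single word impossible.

key: running rotate(1, -90) before rotate(1, 180) would end elsewhere — order is forced
start: joint angles (θ0=180°, θ1=0°, θ2=0°)
[1] after rotate(1, 180): joint angles (θ0=180°, θ1=180°, θ2=0°)
[2] after rotate(1, -90): joint angles (θ0=180°, θ1=90°, θ2=0°)
no other 2-command option fits: unique.

rotate(1, 180), rotate(1, -90)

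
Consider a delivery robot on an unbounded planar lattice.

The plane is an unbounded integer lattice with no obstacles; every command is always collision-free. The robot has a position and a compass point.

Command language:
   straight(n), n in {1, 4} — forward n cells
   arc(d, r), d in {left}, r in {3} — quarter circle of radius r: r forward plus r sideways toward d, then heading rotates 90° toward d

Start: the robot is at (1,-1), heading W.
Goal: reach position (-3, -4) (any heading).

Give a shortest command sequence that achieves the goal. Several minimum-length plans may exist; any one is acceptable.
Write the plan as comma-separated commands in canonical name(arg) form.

straight(1), arc(left, 3)

t0: at (1,-1), heading W
1. straight(1) → at (0,-1), heading W
2. arc(left, 3) → at (-3,-4), heading S
no 1-step plan works, so 2 is optimal.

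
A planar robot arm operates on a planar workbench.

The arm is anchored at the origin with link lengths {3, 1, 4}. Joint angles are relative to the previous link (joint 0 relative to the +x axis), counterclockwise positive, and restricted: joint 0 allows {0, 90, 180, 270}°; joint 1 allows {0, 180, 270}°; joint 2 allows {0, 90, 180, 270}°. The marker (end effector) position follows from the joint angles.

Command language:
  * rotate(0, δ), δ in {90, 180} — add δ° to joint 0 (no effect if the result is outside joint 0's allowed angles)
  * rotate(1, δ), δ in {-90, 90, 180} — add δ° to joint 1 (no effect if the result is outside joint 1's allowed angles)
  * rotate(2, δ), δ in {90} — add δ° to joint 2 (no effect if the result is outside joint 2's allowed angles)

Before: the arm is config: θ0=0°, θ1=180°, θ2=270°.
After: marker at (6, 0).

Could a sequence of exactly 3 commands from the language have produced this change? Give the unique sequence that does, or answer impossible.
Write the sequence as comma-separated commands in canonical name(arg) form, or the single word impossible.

rotate(2, 90), rotate(2, 90), rotate(2, 90)

t0: config: θ0=0°, θ1=180°, θ2=270°
[1] after rotate(2, 90): config: θ0=0°, θ1=180°, θ2=0°
[2] after rotate(2, 90): config: θ0=0°, θ1=180°, θ2=90°
[3] after rotate(2, 90): config: θ0=0°, θ1=180°, θ2=180°
no rival 3-sequence matches.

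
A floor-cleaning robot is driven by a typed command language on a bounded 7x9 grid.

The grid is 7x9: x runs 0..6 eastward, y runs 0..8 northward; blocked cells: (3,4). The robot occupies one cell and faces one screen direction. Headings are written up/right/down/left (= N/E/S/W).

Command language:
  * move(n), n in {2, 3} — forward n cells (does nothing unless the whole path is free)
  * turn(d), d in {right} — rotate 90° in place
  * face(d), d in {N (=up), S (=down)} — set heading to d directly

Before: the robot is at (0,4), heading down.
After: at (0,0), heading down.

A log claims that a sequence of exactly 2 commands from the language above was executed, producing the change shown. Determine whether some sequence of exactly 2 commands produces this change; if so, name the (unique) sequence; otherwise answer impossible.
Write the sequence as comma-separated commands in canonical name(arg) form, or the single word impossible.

key: still facing S at the end — nothing in the sequence rotates
start: at (0,4), heading down
[1] after move(2): at (0,2), heading down
[2] after move(2): at (0,0), heading down
all 25 alternatives checked — unique.

move(2), move(2)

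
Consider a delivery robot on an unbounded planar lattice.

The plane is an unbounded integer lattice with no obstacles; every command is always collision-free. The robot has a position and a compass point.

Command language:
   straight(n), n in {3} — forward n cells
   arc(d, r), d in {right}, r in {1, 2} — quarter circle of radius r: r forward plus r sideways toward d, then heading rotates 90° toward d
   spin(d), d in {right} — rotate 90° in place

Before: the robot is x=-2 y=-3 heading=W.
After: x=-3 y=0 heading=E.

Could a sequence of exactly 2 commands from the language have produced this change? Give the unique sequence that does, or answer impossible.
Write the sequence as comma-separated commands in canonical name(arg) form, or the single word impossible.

key: order matters: swapping arc(right, 2) and arc(right, 1) lands elsewhere
t0: x=-2 y=-3 heading=W
step 1 (arc(right, 2)): x=-4 y=-1 heading=N
step 2 (arc(right, 1)): x=-3 y=0 heading=E
no other 2-command option fits: unique.

arc(right, 2), arc(right, 1)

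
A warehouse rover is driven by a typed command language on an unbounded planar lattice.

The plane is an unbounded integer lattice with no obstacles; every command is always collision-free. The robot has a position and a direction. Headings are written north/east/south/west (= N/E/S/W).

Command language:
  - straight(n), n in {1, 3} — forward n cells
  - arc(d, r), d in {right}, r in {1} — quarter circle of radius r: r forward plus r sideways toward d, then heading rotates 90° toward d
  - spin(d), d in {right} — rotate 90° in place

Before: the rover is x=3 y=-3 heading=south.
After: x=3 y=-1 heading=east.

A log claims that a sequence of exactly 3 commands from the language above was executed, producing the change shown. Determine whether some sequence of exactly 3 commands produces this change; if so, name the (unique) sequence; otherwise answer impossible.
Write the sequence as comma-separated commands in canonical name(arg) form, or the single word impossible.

spin(right), arc(right, 1), arc(right, 1)

key: cell and facing (now E) both changed — the 3 commands mix motion and turning
t0: x=3 y=-3 heading=south
t=1 spin(right) ⇒ x=3 y=-3 heading=west
t=2 arc(right, 1) ⇒ x=2 y=-2 heading=north
t=3 arc(right, 1) ⇒ x=3 y=-1 heading=east
no rival 3-sequence matches.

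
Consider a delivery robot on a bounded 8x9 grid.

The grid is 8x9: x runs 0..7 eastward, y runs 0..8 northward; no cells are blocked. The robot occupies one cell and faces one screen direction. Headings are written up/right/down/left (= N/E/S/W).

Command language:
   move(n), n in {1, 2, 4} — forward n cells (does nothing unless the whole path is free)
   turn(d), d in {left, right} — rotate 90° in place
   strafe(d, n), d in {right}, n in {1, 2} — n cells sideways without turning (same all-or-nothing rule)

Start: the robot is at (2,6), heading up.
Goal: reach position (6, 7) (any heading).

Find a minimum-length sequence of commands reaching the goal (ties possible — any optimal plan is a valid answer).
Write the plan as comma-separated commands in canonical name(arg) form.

strafe(right, 2), strafe(right, 2), move(1)

start: at (2,6), heading up
step 1 (strafe(right, 2)): at (4,6), heading up
step 2 (strafe(right, 2)): at (6,6), heading up
step 3 (move(1)): at (6,7), heading up
nothing shorter than 3 reaches the goal.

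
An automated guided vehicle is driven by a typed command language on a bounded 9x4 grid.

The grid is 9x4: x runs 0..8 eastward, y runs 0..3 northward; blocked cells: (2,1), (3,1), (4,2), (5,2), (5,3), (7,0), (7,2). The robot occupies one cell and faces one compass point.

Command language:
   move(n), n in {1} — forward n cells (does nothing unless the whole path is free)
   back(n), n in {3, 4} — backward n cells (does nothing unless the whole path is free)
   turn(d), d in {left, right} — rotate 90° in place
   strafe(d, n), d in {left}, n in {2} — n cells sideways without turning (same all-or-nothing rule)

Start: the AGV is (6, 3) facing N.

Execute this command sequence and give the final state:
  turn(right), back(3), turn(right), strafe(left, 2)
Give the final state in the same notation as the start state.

(8, 3) facing S

begin: (6, 3) facing N
step 1 (turn(right)): (6, 3) facing E
step 2 (back(3)): (6, 3) facing E
step 3 (turn(right)): (6, 3) facing S
step 4 (strafe(left, 2)): (8, 3) facing S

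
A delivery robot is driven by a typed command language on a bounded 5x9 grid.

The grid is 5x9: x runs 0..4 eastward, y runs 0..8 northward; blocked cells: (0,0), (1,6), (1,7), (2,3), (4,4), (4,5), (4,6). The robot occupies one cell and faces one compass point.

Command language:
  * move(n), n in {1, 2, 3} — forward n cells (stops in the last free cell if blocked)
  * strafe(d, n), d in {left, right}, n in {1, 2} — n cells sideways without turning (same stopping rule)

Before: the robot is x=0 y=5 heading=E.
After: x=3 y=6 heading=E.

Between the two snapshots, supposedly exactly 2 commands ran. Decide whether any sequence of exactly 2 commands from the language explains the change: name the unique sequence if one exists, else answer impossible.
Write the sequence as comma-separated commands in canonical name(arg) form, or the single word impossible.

move(3), strafe(left, 1)

key: order matters: swapping move(3) and strafe(left, 1) lands elsewhere
initial: x=0 y=5 heading=E
1. move(3) → x=3 y=5 heading=E
2. strafe(left, 1) → x=3 y=6 heading=E
uniquely the one of 49 2-step routes that fits.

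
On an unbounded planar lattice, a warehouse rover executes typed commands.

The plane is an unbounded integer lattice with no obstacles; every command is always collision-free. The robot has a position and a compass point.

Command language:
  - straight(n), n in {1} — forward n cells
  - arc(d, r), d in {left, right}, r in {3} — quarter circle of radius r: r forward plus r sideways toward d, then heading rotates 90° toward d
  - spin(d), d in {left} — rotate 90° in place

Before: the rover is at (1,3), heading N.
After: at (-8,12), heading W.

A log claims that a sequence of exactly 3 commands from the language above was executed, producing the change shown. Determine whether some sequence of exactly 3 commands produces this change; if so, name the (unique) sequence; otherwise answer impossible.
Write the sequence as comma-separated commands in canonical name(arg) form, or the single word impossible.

key: cell and facing (now W) both changed — the 3 commands mix motion and turning
t0: at (1,3), heading N
step 1 (arc(left, 3)): at (-2,6), heading W
step 2 (arc(right, 3)): at (-5,9), heading N
step 3 (arc(left, 3)): at (-8,12), heading W
all 64 alternatives checked — unique.

arc(left, 3), arc(right, 3), arc(left, 3)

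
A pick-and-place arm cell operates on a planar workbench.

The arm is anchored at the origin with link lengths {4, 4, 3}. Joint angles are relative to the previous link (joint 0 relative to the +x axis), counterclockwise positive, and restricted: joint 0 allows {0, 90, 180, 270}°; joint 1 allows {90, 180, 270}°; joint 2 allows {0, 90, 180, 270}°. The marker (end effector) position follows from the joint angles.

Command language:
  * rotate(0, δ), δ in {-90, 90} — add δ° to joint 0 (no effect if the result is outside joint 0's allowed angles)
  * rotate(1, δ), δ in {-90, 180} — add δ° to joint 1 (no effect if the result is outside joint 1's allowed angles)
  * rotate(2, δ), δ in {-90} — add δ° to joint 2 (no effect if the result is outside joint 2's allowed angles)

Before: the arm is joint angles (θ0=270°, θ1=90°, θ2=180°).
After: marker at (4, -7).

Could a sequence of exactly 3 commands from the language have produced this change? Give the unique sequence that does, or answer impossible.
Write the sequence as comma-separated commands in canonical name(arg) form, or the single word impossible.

rotate(2, -90), rotate(2, -90), rotate(2, -90)

start: joint angles (θ0=270°, θ1=90°, θ2=180°)
1. rotate(2, -90) → joint angles (θ0=270°, θ1=90°, θ2=90°)
2. rotate(2, -90) → joint angles (θ0=270°, θ1=90°, θ2=0°)
3. rotate(2, -90) → joint angles (θ0=270°, θ1=90°, θ2=270°)
no rival 3-sequence matches.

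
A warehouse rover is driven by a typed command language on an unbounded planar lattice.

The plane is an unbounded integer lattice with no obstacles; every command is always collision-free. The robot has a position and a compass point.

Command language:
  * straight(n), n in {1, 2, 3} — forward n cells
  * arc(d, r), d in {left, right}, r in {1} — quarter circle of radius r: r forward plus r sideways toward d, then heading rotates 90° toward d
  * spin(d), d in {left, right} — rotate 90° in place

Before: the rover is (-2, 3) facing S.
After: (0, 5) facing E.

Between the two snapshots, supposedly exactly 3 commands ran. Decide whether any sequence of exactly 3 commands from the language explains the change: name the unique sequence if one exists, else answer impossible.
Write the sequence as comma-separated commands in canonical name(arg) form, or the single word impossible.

key: position moved to (0,5) AND the heading swung to E — translation plus rotation needed
begin: (-2, 3) facing S
[1] after spin(left): (-2, 3) facing E
[2] after arc(left, 1): (-1, 4) facing N
[3] after arc(right, 1): (0, 5) facing E
no other 3-command option fits: unique.

spin(left), arc(left, 1), arc(right, 1)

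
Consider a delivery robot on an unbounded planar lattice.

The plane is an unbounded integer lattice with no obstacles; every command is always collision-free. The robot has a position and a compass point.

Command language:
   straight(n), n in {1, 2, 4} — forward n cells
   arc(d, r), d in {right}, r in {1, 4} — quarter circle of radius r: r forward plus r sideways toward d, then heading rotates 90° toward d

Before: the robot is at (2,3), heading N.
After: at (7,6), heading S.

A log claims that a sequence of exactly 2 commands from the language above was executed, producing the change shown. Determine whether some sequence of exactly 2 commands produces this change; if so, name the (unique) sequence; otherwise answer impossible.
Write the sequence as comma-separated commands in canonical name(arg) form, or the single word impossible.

arc(right, 4), arc(right, 1)

key: order matters: swapping arc(right, 4) and arc(right, 1) lands elsewhere
start: at (2,3), heading N
[1] after arc(right, 4): at (6,7), heading E
[2] after arc(right, 1): at (7,6), heading S
uniquely the one of 25 2-step routes that fits.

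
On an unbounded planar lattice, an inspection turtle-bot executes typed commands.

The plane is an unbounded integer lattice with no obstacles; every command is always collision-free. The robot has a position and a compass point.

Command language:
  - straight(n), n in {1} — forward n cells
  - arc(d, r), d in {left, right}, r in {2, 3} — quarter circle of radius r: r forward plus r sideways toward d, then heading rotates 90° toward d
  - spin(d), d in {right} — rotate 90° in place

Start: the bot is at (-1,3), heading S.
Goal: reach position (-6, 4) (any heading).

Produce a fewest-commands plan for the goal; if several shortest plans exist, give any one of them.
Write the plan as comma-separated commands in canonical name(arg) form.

initial: at (-1,3), heading S
step 1 (arc(right, 2)): at (-3,1), heading W
step 2 (arc(right, 3)): at (-6,4), heading N
nothing shorter than 2 reaches the goal.

arc(right, 2), arc(right, 3)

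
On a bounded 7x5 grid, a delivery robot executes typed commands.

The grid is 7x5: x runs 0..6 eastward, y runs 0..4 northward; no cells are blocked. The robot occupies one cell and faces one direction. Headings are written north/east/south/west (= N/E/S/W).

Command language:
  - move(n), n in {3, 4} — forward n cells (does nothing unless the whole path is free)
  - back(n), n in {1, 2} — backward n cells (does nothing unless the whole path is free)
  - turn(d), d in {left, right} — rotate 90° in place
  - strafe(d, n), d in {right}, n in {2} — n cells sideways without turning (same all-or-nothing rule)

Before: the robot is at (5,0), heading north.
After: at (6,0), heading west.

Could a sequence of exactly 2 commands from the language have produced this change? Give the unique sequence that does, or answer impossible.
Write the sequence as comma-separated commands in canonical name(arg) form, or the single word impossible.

key: order matters: swapping turn(left) and back(1) lands elsewhere
t0: at (5,0), heading north
[1] after turn(left): at (5,0), heading west
[2] after back(1): at (6,0), heading west
all 49 alternatives checked — unique.

turn(left), back(1)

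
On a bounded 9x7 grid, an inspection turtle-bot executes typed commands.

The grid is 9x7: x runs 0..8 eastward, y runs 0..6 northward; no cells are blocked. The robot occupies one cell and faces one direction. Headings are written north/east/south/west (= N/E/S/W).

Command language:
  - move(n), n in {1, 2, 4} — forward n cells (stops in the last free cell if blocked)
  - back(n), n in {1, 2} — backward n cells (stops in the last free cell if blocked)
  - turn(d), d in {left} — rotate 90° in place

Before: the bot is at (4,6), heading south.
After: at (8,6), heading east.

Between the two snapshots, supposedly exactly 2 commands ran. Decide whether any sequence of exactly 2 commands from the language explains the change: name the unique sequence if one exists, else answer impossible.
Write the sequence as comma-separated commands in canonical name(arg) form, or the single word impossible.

key: position moved to (8,6) AND the heading swung to E — translation plus rotation needed
start: at (4,6), heading south
step 1 (turn(left)): at (4,6), heading east
step 2 (move(4)): at (8,6), heading east
no other 2-command option fits: unique.

turn(left), move(4)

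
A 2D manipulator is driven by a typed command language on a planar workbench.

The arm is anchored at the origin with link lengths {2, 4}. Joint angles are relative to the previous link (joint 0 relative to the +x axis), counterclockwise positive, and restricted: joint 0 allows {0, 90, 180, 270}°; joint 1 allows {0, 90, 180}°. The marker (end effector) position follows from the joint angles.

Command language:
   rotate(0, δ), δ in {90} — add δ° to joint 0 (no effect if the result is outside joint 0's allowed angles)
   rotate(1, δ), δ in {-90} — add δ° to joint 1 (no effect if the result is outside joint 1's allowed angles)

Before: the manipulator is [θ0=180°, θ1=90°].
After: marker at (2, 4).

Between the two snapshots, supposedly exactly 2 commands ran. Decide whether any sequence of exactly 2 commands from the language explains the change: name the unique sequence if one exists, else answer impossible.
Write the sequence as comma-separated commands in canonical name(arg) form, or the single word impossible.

rotate(0, 90), rotate(0, 90)

from: [θ0=180°, θ1=90°]
step 1 (rotate(0, 90)): [θ0=270°, θ1=90°]
step 2 (rotate(0, 90)): [θ0=0°, θ1=90°]
uniquely the one of 4 2-step routes that fits.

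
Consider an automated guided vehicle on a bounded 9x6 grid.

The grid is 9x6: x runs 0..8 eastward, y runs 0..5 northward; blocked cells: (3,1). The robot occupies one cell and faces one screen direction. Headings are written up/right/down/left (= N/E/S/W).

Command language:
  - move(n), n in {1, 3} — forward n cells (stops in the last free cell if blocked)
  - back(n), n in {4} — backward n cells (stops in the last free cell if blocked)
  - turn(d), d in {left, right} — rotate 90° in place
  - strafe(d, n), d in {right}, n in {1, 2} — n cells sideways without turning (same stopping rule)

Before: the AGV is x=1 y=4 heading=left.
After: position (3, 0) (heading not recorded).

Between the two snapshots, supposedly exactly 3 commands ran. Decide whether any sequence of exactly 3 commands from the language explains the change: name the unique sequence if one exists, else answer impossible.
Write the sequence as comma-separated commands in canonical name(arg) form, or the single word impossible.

key: running strafe(right, 2) before turn(right) would end elsewhere — order is forced
initial: x=1 y=4 heading=left
[1] after turn(right): x=1 y=4 heading=up
[2] after back(4): x=1 y=0 heading=up
[3] after strafe(right, 2): x=3 y=0 heading=up
no rival 3-sequence matches.

turn(right), back(4), strafe(right, 2)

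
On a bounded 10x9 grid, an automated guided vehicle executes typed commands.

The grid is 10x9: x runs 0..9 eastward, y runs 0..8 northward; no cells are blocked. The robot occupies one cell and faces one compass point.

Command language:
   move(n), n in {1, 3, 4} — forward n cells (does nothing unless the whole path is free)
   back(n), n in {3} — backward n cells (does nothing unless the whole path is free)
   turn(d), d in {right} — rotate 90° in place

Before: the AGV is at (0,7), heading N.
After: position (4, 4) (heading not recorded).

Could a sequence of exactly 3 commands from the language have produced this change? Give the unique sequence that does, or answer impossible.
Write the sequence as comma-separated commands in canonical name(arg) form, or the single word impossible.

key: running move(4) before back(3) would end elsewhere — order is forced
begin: at (0,7), heading N
1. back(3) → at (0,4), heading N
2. turn(right) → at (0,4), heading E
3. move(4) → at (4,4), heading E
uniquely the one of 125 3-step routes that fits.

back(3), turn(right), move(4)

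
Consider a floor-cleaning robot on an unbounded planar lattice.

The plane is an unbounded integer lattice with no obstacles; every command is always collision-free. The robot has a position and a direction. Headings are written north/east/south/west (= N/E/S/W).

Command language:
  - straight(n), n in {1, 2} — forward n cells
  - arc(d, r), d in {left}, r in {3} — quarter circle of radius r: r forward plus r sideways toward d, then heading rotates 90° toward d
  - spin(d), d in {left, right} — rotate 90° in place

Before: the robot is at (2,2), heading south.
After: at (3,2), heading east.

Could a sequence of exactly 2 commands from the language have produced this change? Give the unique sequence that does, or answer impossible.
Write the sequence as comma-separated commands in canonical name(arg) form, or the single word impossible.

spin(left), straight(1)

key: running straight(1) before spin(left) would end elsewhere — order is forced
start: at (2,2), heading south
t=1 spin(left) ⇒ at (2,2), heading east
t=2 straight(1) ⇒ at (3,2), heading east
all 25 alternatives checked — unique.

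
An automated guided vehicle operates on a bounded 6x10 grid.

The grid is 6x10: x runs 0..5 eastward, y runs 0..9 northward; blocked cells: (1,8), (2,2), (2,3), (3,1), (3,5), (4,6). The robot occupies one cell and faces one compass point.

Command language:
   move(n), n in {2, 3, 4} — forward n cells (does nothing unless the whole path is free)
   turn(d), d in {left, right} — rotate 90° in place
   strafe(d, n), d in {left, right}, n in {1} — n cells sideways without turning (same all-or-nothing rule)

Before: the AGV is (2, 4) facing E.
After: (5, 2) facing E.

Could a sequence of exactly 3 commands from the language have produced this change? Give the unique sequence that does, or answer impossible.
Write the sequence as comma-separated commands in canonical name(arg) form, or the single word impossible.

key: still facing E at the end — nothing in the sequence rotates
initial: (2, 4) facing E
[1] after move(3): (5, 4) facing E
[2] after strafe(right, 1): (5, 3) facing E
[3] after strafe(right, 1): (5, 2) facing E
no rival 3-sequence matches.

move(3), strafe(right, 1), strafe(right, 1)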